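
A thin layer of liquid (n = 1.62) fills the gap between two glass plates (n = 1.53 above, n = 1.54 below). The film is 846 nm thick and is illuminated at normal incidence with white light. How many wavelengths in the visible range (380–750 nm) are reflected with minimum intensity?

4

Ray reflecting at the top interface goes from n = 1.53 toward n = 1.62: a half-wave phase shift.
Ray reflecting at the bottom interface goes from n = 1.62 toward n = 1.54: no phase shift.
The two reflections differ by half a wavelength.
With one net inversion, destructive interference in reflection requires 2 n t = m λ.
λ = 2 n t / m = 2741 / m nm.
m=3: 914 nm (IR); m=4: 685 nm (visible); m=5: 548 nm (visible); m=6: 457 nm (visible); m=7: 392 nm (visible); m=8: 343 nm (UV).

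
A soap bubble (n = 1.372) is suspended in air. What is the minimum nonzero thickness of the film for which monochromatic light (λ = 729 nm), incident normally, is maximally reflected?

At the upper boundary (n = 1.0 to n = 1.372) the reflected ray undergoes a half-wave phase shift.
Ray reflecting at the bottom interface goes from n = 1.372 toward n = 1.0: no phase shift.
Net: one phase inversion between the two reflected rays.
So the condition for constructive reflection is 2 n t = (m + ½) λ.
Minimum at m = 0: t = λ / (4 n) = 729 / (4 × 1.372) = 133 nm.

133 nm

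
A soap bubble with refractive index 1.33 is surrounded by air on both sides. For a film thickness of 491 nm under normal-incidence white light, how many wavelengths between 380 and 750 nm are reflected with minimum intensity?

Ray reflecting at the top interface goes from n = 1.0 toward n = 1.33: a half-wave phase shift.
At the lower boundary (n = 1.33 to n = 1.0) the reflected ray undergoes no phase shift.
Net: one phase inversion between the two reflected rays.
With one net inversion, destructive interference in reflection requires 2 n t = m λ.
λ = 2 n t / m = 1306 / m nm.
m=1: 1306 nm (IR); m=2: 653 nm (visible); m=3: 435 nm (visible); m=4: 327 nm (UV).

2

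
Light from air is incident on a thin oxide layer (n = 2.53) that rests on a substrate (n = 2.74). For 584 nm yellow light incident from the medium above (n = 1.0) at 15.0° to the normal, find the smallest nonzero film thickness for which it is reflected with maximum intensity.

116 nm

Top surface (1.0 → 2.53): reflection off a higher-index medium gives a half-wave phase shift.
Ray reflecting at the bottom interface goes from n = 2.53 toward n = 2.74: a half-wave phase shift.
The two reflections carry the same phase change, so no net offset.
So the condition for constructive reflection is 2 n t cos θ_r = m λ.
Snell's law: 1.0 sin 15.0° = 2.53 sin θ_r → sin θ_r = 0.102, cos θ_r = 0.995.
Minimum nonzero at m = 1: t = λ / (2 n cos θ_r) = 584 / (2 × 2.53 × 0.995) = 116 nm.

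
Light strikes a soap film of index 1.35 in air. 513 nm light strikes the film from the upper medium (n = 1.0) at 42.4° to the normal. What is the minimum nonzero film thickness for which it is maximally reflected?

110 nm

At the upper boundary (n = 1.0 to n = 1.35) the reflected ray undergoes a half-wave phase shift.
Ray reflecting at the bottom interface goes from n = 1.35 toward n = 1.0: no phase shift.
Exactly one π shift → a net half-wave offset.
So the condition for constructive reflection is 2 n t cos θ_r = (m + ½) λ.
Snell's law: 1.0 sin 42.4° = 1.35 sin θ_r → sin θ_r = 0.499, cos θ_r = 0.866.
Minimum at m = 0: t = λ / (4 n cos θ_r) = 513 / (4 × 1.35 × 0.866) = 110 nm.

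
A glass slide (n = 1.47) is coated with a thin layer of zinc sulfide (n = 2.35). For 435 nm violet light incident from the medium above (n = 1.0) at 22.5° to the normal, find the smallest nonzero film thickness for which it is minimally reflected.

93.8 nm

Ray reflecting at the top interface goes from n = 1.0 toward n = 2.35: a half-wave phase shift.
Bottom surface (2.35 → 1.47): reflection off a lower-index medium gives no phase shift.
Net: one phase inversion between the two reflected rays.
So the condition for destructive reflection is 2 n t cos θ_r = m λ.
Snell's law: 1.0 sin 22.5° = 2.35 sin θ_r → sin θ_r = 0.163, cos θ_r = 0.987.
Minimum nonzero at m = 1: t = λ / (2 n cos θ_r) = 435 / (2 × 2.35 × 0.987) = 93.8 nm.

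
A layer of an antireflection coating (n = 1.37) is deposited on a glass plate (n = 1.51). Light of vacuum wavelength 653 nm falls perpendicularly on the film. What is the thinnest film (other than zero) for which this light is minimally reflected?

119 nm

Top surface (1.0 → 1.37): reflection off a higher-index medium gives a half-wave phase shift.
At the lower boundary (n = 1.37 to n = 1.51) the reflected ray undergoes a half-wave phase shift.
The two reflections carry the same phase change, so no net offset.
With no net inversion, destructive interference in reflection requires 2 n t = (m + ½) λ.
Minimum at m = 0: t = λ / (4 n) = 653 / (4 × 1.37) = 119 nm.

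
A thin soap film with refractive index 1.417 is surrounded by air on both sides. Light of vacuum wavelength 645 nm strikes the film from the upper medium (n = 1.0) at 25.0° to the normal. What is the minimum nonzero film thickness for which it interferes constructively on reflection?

Top surface (1.0 → 1.417): reflection off a higher-index medium gives a half-wave phase shift.
Bottom surface (1.417 → 1.0): reflection off a lower-index medium gives no phase shift.
Net: one phase inversion between the two reflected rays.
So the condition for constructive reflection is 2 n t cos θ_r = (m + ½) λ.
Snell's law: 1.0 sin 25.0° = 1.417 sin θ_r → sin θ_r = 0.298, cos θ_r = 0.954.
Minimum at m = 0: t = λ / (4 n cos θ_r) = 645 / (4 × 1.417 × 0.954) = 119 nm.

119 nm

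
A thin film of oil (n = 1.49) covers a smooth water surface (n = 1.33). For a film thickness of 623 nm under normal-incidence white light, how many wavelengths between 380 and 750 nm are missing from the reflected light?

At the upper boundary (n = 1.0 to n = 1.49) the reflected ray undergoes a half-wave phase shift.
Bottom surface (1.49 → 1.33): reflection off a lower-index medium gives no phase shift.
Exactly one π shift → a net half-wave offset.
For dark reflection here: 2 n t = m λ.
λ = 2 n t / m = 1857 / m nm.
m=2: 928 nm (IR); m=3: 619 nm (visible); m=4: 464 nm (visible); m=5: 371 nm (UV).

2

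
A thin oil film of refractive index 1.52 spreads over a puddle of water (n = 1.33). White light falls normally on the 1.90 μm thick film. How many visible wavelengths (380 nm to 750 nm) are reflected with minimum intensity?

8

At the upper boundary (n = 1.0 to n = 1.52) the reflected ray undergoes a half-wave phase shift.
At the lower boundary (n = 1.52 to n = 1.33) the reflected ray undergoes no phase shift.
The two reflections differ by half a wavelength.
With one net inversion, destructive interference in reflection requires 2 n t = m λ.
λ = 2 n t / m = 5776 / m nm.
m=7: 825 nm (IR); m=8: 722 nm (visible); m=9: 642 nm (visible); m=10: 578 nm (visible); m=11: 525 nm (visible); m=12: 481 nm (visible); m=13: 444 nm (visible); m=14: 413 nm (visible); m=15: 385 nm (visible); m=16: 361 nm (UV).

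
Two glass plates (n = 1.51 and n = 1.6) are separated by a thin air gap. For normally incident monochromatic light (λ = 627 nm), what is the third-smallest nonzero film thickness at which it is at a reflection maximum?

784 nm

Top surface (1.51 → 1.0): reflection off a lower-index medium gives no phase shift.
Bottom surface (1.0 → 1.6): reflection off a higher-index medium gives a half-wave phase shift.
The two reflections differ by half a wavelength.
With one net inversion, constructive interference in reflection requires 2 n t = (m + ½) λ.
The third-smallest nonzero thickness corresponds to m = 2: t = (m + ½) λ / (2 n) = 2.50 × 627 / (2 × 1.0) = 784 nm.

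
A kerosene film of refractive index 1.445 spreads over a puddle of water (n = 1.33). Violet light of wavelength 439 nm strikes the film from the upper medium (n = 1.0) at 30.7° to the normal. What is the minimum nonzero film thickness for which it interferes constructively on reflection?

Top surface (1.0 → 1.445): reflection off a higher-index medium gives a half-wave phase shift.
Bottom surface (1.445 → 1.33): reflection off a lower-index medium gives no phase shift.
The two reflections differ by half a wavelength.
So the condition for constructive reflection is 2 n t cos θ_r = (m + ½) λ.
Snell's law: 1.0 sin 30.7° = 1.445 sin θ_r → sin θ_r = 0.353, cos θ_r = 0.936.
Minimum at m = 0: t = λ / (4 n cos θ_r) = 439 / (4 × 1.445 × 0.936) = 81.2 nm.

81.2 nm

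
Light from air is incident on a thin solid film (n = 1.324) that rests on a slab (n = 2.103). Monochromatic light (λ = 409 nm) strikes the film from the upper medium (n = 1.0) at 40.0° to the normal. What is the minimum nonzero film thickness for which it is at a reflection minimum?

88.3 nm

At the upper boundary (n = 1.0 to n = 1.324) the reflected ray undergoes a half-wave phase shift.
At the lower boundary (n = 1.324 to n = 2.103) the reflected ray undergoes a half-wave phase shift.
Net: no relative phase inversion (both shifts match).
For dark reflection here: 2 n t cos θ_r = (m + ½) λ.
Snell's law: 1.0 sin 40.0° = 1.324 sin θ_r → sin θ_r = 0.485, cos θ_r = 0.874.
Minimum at m = 0: t = λ / (4 n cos θ_r) = 409 / (4 × 1.324 × 0.874) = 88.3 nm.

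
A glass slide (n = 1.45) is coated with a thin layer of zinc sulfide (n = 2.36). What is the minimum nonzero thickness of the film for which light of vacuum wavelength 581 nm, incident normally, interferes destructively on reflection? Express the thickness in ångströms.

1231 Å

Top surface (1.0 → 2.36): reflection off a higher-index medium gives a half-wave phase shift.
Bottom surface (2.36 → 1.45): reflection off a lower-index medium gives no phase shift.
Net: one phase inversion between the two reflected rays.
For minimum reflection here: 2 n t = m λ.
Minimum nonzero at m = 1: t = λ / (2 n) = 581 / (2 × 2.36) = 123 nm.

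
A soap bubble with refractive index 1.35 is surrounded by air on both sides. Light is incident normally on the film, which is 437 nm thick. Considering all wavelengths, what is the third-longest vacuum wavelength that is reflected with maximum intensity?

472 nm

Top surface (1.0 → 1.35): reflection off a higher-index medium gives a half-wave phase shift.
At the lower boundary (n = 1.35 to n = 1.0) the reflected ray undergoes no phase shift.
The two reflections differ by half a wavelength.
For strong reflection here: 2 n t = (m + ½) λ.
λ = 2 n t / (m + ½). The third-longest wavelength is m = 2: λ = 2 × 1.35 × 437 / 2.50 = 472 nm.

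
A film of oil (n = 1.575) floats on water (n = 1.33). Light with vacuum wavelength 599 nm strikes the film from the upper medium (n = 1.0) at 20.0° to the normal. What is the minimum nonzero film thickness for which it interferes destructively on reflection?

195 nm

At the upper boundary (n = 1.0 to n = 1.575) the reflected ray undergoes a half-wave phase shift.
Ray reflecting at the bottom interface goes from n = 1.575 toward n = 1.33: no phase shift.
Exactly one π shift → a net half-wave offset.
So the condition for destructive reflection is 2 n t cos θ_r = m λ.
Snell's law: 1.0 sin 20.0° = 1.575 sin θ_r → sin θ_r = 0.217, cos θ_r = 0.976.
Minimum nonzero at m = 1: t = λ / (2 n cos θ_r) = 599 / (2 × 1.575 × 0.976) = 195 nm.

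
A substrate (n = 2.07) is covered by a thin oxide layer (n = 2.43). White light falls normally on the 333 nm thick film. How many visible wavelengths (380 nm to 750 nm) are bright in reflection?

2

Ray reflecting at the top interface goes from n = 1.0 toward n = 2.43: a half-wave phase shift.
Bottom surface (2.43 → 2.07): reflection off a lower-index medium gives no phase shift.
Exactly one π shift → a net half-wave offset.
With one net inversion, constructive interference in reflection requires 2 n t = (m + ½) λ.
λ = 2 n t / (m + ½) = 1618 / (m + ½) nm.
m=1: 1079 nm (IR); m=2: 647 nm (visible); m=3: 462 nm (visible); m=4: 360 nm (UV).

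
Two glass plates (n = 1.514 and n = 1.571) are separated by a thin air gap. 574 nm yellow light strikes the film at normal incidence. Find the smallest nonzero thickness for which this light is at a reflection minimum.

Top surface (1.514 → 1.0): reflection off a lower-index medium gives no phase shift.
Ray reflecting at the bottom interface goes from n = 1.0 toward n = 1.571: a half-wave phase shift.
Exactly one π shift → a net half-wave offset.
So the condition for destructive reflection is 2 n t = m λ.
The smallest nonzero thickness corresponds to m = 1: t = m λ / (2 n) = 1.00 × 574 / (2 × 1.0) = 287 nm.

287 nm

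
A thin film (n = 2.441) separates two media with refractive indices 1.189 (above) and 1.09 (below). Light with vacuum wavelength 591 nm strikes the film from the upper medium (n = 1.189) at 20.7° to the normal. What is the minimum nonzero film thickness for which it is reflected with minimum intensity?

Top surface (1.189 → 2.441): reflection off a higher-index medium gives a half-wave phase shift.
Bottom surface (2.441 → 1.09): reflection off a lower-index medium gives no phase shift.
Net: one phase inversion between the two reflected rays.
With one net inversion, destructive interference in reflection requires 2 n t cos θ_r = m λ.
Snell's law: 1.189 sin 20.7° = 2.441 sin θ_r → sin θ_r = 0.172, cos θ_r = 0.985.
Minimum nonzero at m = 1: t = λ / (2 n cos θ_r) = 591 / (2 × 2.441 × 0.985) = 123 nm.

123 nm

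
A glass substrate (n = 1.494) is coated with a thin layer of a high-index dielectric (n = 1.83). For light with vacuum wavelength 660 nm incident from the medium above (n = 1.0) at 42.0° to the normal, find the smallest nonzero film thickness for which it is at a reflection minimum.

194 nm

At the upper boundary (n = 1.0 to n = 1.83) the reflected ray undergoes a half-wave phase shift.
Bottom surface (1.83 → 1.494): reflection off a lower-index medium gives no phase shift.
The two reflections differ by half a wavelength.
For weak reflection here: 2 n t cos θ_r = m λ.
Snell's law: 1.0 sin 42.0° = 1.83 sin θ_r → sin θ_r = 0.366, cos θ_r = 0.931.
Minimum nonzero at m = 1: t = λ / (2 n cos θ_r) = 660 / (2 × 1.83 × 0.931) = 194 nm.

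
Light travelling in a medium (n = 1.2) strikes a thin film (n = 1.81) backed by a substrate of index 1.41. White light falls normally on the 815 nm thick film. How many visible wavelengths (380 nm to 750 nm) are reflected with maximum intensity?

4

At the upper boundary (n = 1.2 to n = 1.81) the reflected ray undergoes a half-wave phase shift.
Bottom surface (1.81 → 1.41): reflection off a lower-index medium gives no phase shift.
The two reflections differ by half a wavelength.
For bright reflection here: 2 n t = (m + ½) λ.
λ = 2 n t / (m + ½) = 2950 / (m + ½) nm.
m=3: 843 nm (IR); m=4: 656 nm (visible); m=5: 536 nm (visible); m=6: 454 nm (visible); m=7: 393 nm (visible); m=8: 347 nm (UV).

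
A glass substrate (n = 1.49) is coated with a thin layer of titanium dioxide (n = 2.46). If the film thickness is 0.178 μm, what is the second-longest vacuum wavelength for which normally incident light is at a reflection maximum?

584 nm

Top surface (1.0 → 2.46): reflection off a higher-index medium gives a half-wave phase shift.
Bottom surface (2.46 → 1.49): reflection off a lower-index medium gives no phase shift.
Net: one phase inversion between the two reflected rays.
So the condition for constructive reflection is 2 n t = (m + ½) λ.
λ = 2 n t / (m + ½). The second-longest wavelength is m = 1: λ = 2 × 2.46 × 178 / 1.50 = 584 nm.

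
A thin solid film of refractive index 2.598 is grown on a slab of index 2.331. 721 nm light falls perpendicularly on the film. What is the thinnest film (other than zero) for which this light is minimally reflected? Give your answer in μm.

At the upper boundary (n = 1.0 to n = 2.598) the reflected ray undergoes a half-wave phase shift.
At the lower boundary (n = 2.598 to n = 2.331) the reflected ray undergoes no phase shift.
The two reflections differ by half a wavelength.
For weak reflection here: 2 n t = m λ.
Minimum nonzero at m = 1: t = λ / (2 n) = 721 / (2 × 2.598) = 139 nm.

0.139 μm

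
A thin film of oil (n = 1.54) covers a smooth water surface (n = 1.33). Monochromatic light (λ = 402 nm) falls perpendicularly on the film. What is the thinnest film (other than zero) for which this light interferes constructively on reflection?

At the upper boundary (n = 1.0 to n = 1.54) the reflected ray undergoes a half-wave phase shift.
Bottom surface (1.54 → 1.33): reflection off a lower-index medium gives no phase shift.
Net: one phase inversion between the two reflected rays.
So the condition for constructive reflection is 2 n t = (m + ½) λ.
Minimum at m = 0: t = λ / (4 n) = 402 / (4 × 1.54) = 65.3 nm.

65.3 nm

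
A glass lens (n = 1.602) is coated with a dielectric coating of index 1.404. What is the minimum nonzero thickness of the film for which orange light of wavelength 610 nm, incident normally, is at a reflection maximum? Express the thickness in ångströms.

2172 Å

Top surface (1.0 → 1.404): reflection off a higher-index medium gives a half-wave phase shift.
At the lower boundary (n = 1.404 to n = 1.602) the reflected ray undergoes a half-wave phase shift.
The two reflections carry the same phase change, so no net offset.
For bright reflection here: 2 n t = m λ.
Minimum nonzero at m = 1: t = λ / (2 n) = 610 / (2 × 1.404) = 217 nm.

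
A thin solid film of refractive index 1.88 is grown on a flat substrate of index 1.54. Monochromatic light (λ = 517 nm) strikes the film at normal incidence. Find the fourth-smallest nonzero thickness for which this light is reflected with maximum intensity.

481 nm

At the upper boundary (n = 1.0 to n = 1.88) the reflected ray undergoes a half-wave phase shift.
Bottom surface (1.88 → 1.54): reflection off a lower-index medium gives no phase shift.
Net: one phase inversion between the two reflected rays.
So the condition for constructive reflection is 2 n t = (m + ½) λ.
The fourth-smallest nonzero thickness corresponds to m = 3: t = (m + ½) λ / (2 n) = 3.50 × 517 / (2 × 1.88) = 481 nm.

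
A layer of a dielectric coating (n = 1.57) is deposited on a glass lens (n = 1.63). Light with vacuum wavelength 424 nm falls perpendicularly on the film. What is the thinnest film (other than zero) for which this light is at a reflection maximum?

135 nm

Top surface (1.0 → 1.57): reflection off a higher-index medium gives a half-wave phase shift.
Bottom surface (1.57 → 1.63): reflection off a higher-index medium gives a half-wave phase shift.
Net: no relative phase inversion (both shifts match).
With no net inversion, constructive interference in reflection requires 2 n t = m λ.
Minimum nonzero at m = 1: t = λ / (2 n) = 424 / (2 × 1.57) = 135 nm.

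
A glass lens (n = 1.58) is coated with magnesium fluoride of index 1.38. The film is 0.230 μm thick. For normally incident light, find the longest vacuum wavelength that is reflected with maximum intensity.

635 nm

Ray reflecting at the top interface goes from n = 1.0 toward n = 1.38: a half-wave phase shift.
At the lower boundary (n = 1.38 to n = 1.58) the reflected ray undergoes a half-wave phase shift.
Zero or two π shifts → no net half-wave offset.
For bright reflection here: 2 n t = m λ.
λ = 2 n t / m. The longest wavelength is m = 1: λ = 2 × 1.38 × 230 / 1.00 = 635 nm.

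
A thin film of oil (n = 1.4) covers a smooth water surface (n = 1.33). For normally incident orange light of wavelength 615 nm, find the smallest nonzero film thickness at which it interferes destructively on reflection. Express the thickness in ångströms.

2196 Å

At the upper boundary (n = 1.0 to n = 1.4) the reflected ray undergoes a half-wave phase shift.
At the lower boundary (n = 1.4 to n = 1.33) the reflected ray undergoes no phase shift.
Net: one phase inversion between the two reflected rays.
So the condition for destructive reflection is 2 n t = m λ.
Minimum nonzero at m = 1: t = λ / (2 n) = 615 / (2 × 1.4) = 220 nm.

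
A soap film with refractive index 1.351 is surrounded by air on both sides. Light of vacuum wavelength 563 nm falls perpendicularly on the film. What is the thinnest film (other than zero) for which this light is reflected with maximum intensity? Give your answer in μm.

0.104 μm

Ray reflecting at the top interface goes from n = 1.0 toward n = 1.351: a half-wave phase shift.
Ray reflecting at the bottom interface goes from n = 1.351 toward n = 1.0: no phase shift.
Exactly one π shift → a net half-wave offset.
With one net inversion, constructive interference in reflection requires 2 n t = (m + ½) λ.
Minimum at m = 0: t = λ / (4 n) = 563 / (4 × 1.351) = 104 nm.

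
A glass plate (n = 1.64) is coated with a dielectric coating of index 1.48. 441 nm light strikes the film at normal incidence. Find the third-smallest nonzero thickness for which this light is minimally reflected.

372 nm

Top surface (1.0 → 1.48): reflection off a higher-index medium gives a half-wave phase shift.
Ray reflecting at the bottom interface goes from n = 1.48 toward n = 1.64: a half-wave phase shift.
The two reflections carry the same phase change, so no net offset.
For weak reflection here: 2 n t = (m + ½) λ.
The third-smallest nonzero thickness corresponds to m = 2: t = (m + ½) λ / (2 n) = 2.50 × 441 / (2 × 1.48) = 372 nm.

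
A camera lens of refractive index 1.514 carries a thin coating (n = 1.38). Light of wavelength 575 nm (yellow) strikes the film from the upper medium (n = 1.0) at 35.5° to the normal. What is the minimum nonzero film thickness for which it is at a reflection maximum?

230 nm

At the upper boundary (n = 1.0 to n = 1.38) the reflected ray undergoes a half-wave phase shift.
Ray reflecting at the bottom interface goes from n = 1.38 toward n = 1.514: a half-wave phase shift.
Net: no relative phase inversion (both shifts match).
With no net inversion, constructive interference in reflection requires 2 n t cos θ_r = m λ.
Snell's law: 1.0 sin 35.5° = 1.38 sin θ_r → sin θ_r = 0.421, cos θ_r = 0.907.
Minimum nonzero at m = 1: t = λ / (2 n cos θ_r) = 575 / (2 × 1.38 × 0.907) = 230 nm.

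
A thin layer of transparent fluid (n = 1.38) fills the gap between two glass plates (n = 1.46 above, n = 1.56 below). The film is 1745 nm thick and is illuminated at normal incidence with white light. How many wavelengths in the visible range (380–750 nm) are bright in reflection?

Top surface (1.46 → 1.38): reflection off a lower-index medium gives no phase shift.
At the lower boundary (n = 1.38 to n = 1.56) the reflected ray undergoes a half-wave phase shift.
The two reflections differ by half a wavelength.
So the condition for constructive reflection is 2 n t = (m + ½) λ.
λ = 2 n t / (m + ½) = 4816 / (m + ½) nm.
m=5: 876 nm (IR); m=6: 741 nm (visible); m=7: 642 nm (visible); m=8: 567 nm (visible); m=9: 507 nm (visible); m=10: 459 nm (visible); m=11: 419 nm (visible); m=12: 385 nm (visible); m=13: 357 nm (UV).

7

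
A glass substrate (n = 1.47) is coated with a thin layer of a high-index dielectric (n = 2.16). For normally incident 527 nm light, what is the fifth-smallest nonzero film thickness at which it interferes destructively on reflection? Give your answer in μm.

0.610 μm

At the upper boundary (n = 1.0 to n = 2.16) the reflected ray undergoes a half-wave phase shift.
Ray reflecting at the bottom interface goes from n = 2.16 toward n = 1.47: no phase shift.
Exactly one π shift → a net half-wave offset.
With one net inversion, destructive interference in reflection requires 2 n t = m λ.
The fifth-smallest nonzero thickness corresponds to m = 5: t = m λ / (2 n) = 5.00 × 527 / (2 × 2.16) = 610 nm.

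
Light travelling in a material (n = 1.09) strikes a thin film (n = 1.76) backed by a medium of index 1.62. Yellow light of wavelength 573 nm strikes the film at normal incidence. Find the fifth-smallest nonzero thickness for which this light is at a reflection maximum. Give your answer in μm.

At the upper boundary (n = 1.09 to n = 1.76) the reflected ray undergoes a half-wave phase shift.
Ray reflecting at the bottom interface goes from n = 1.76 toward n = 1.62: no phase shift.
The two reflections differ by half a wavelength.
For bright reflection here: 2 n t = (m + ½) λ.
The fifth-smallest nonzero thickness corresponds to m = 4: t = (m + ½) λ / (2 n) = 4.50 × 573 / (2 × 1.76) = 733 nm.

0.733 μm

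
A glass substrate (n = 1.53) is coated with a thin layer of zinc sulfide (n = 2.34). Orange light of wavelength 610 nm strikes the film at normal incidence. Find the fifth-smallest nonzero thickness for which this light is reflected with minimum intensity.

At the upper boundary (n = 1.0 to n = 2.34) the reflected ray undergoes a half-wave phase shift.
At the lower boundary (n = 2.34 to n = 1.53) the reflected ray undergoes no phase shift.
The two reflections differ by half a wavelength.
For dark reflection here: 2 n t = m λ.
The fifth-smallest nonzero thickness corresponds to m = 5: t = m λ / (2 n) = 5.00 × 610 / (2 × 2.34) = 652 nm.

652 nm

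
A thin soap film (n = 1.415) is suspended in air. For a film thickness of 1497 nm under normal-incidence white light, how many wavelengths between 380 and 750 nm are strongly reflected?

Top surface (1.0 → 1.415): reflection off a higher-index medium gives a half-wave phase shift.
Ray reflecting at the bottom interface goes from n = 1.415 toward n = 1.0: no phase shift.
Exactly one π shift → a net half-wave offset.
With one net inversion, constructive interference in reflection requires 2 n t = (m + ½) λ.
λ = 2 n t / (m + ½) = 4237 / (m + ½) nm.
m=5: 770 nm (IR); m=6: 652 nm (visible); m=7: 565 nm (visible); m=8: 498 nm (visible); m=9: 446 nm (visible); m=10: 403 nm (visible); m=11: 368 nm (UV).

5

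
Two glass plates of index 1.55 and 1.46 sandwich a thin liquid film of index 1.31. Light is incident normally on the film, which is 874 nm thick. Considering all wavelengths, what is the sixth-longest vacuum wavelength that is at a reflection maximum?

416 nm

Top surface (1.55 → 1.31): reflection off a lower-index medium gives no phase shift.
Bottom surface (1.31 → 1.46): reflection off a higher-index medium gives a half-wave phase shift.
Exactly one π shift → a net half-wave offset.
For maximum reflection here: 2 n t = (m + ½) λ.
λ = 2 n t / (m + ½). The sixth-longest wavelength is m = 5: λ = 2 × 1.31 × 874 / 5.50 = 416 nm.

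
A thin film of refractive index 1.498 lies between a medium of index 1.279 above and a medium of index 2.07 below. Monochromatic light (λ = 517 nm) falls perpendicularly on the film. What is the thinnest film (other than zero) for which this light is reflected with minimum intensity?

Top surface (1.279 → 1.498): reflection off a higher-index medium gives a half-wave phase shift.
Bottom surface (1.498 → 2.07): reflection off a higher-index medium gives a half-wave phase shift.
Net: no relative phase inversion (both shifts match).
So the condition for destructive reflection is 2 n t = (m + ½) λ.
Minimum at m = 0: t = λ / (4 n) = 517 / (4 × 1.498) = 86.3 nm.

86.3 nm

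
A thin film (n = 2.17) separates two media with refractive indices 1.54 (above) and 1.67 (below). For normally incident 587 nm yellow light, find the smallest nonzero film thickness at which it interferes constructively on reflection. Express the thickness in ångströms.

676 Å

Ray reflecting at the top interface goes from n = 1.54 toward n = 2.17: a half-wave phase shift.
At the lower boundary (n = 2.17 to n = 1.67) the reflected ray undergoes no phase shift.
Net: one phase inversion between the two reflected rays.
With one net inversion, constructive interference in reflection requires 2 n t = (m + ½) λ.
Minimum at m = 0: t = λ / (4 n) = 587 / (4 × 2.17) = 67.6 nm.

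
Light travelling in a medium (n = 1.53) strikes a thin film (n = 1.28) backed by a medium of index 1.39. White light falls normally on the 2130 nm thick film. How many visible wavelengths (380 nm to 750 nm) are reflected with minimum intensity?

At the upper boundary (n = 1.53 to n = 1.28) the reflected ray undergoes no phase shift.
Bottom surface (1.28 → 1.39): reflection off a higher-index medium gives a half-wave phase shift.
Exactly one π shift → a net half-wave offset.
With one net inversion, destructive interference in reflection requires 2 n t = m λ.
λ = 2 n t / m = 5453 / m nm.
m=7: 779 nm (IR); m=8: 682 nm (visible); m=9: 606 nm (visible); m=10: 545 nm (visible); m=11: 496 nm (visible); m=12: 454 nm (visible); m=13: 419 nm (visible); m=14: 389 nm (visible); m=15: 364 nm (UV).

7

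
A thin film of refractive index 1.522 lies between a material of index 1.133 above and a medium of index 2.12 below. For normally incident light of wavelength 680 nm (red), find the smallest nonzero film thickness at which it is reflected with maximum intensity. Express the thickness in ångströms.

2234 Å

Ray reflecting at the top interface goes from n = 1.133 toward n = 1.522: a half-wave phase shift.
Bottom surface (1.522 → 2.12): reflection off a higher-index medium gives a half-wave phase shift.
Net: no relative phase inversion (both shifts match).
With no net inversion, constructive interference in reflection requires 2 n t = m λ.
Minimum nonzero at m = 1: t = λ / (2 n) = 680 / (2 × 1.522) = 223 nm.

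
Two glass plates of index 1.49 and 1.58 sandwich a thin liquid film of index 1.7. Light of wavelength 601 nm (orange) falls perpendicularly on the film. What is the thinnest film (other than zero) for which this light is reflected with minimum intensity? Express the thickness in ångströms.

1768 Å

Top surface (1.49 → 1.7): reflection off a higher-index medium gives a half-wave phase shift.
At the lower boundary (n = 1.7 to n = 1.58) the reflected ray undergoes no phase shift.
Net: one phase inversion between the two reflected rays.
For dark reflection here: 2 n t = m λ.
Minimum nonzero at m = 1: t = λ / (2 n) = 601 / (2 × 1.7) = 177 nm.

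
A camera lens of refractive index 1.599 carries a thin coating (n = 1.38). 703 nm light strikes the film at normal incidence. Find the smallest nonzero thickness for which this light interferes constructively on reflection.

Top surface (1.0 → 1.38): reflection off a higher-index medium gives a half-wave phase shift.
Bottom surface (1.38 → 1.599): reflection off a higher-index medium gives a half-wave phase shift.
Net: no relative phase inversion (both shifts match).
So the condition for constructive reflection is 2 n t = m λ.
The smallest nonzero thickness corresponds to m = 1: t = m λ / (2 n) = 1.00 × 703 / (2 × 1.38) = 255 nm.

255 nm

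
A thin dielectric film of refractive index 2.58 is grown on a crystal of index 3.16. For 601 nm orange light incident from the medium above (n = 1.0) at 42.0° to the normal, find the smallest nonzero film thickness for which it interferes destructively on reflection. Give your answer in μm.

0.0603 μm

At the upper boundary (n = 1.0 to n = 2.58) the reflected ray undergoes a half-wave phase shift.
Bottom surface (2.58 → 3.16): reflection off a higher-index medium gives a half-wave phase shift.
Zero or two π shifts → no net half-wave offset.
For minimum reflection here: 2 n t cos θ_r = (m + ½) λ.
Snell's law: 1.0 sin 42.0° = 2.58 sin θ_r → sin θ_r = 0.259, cos θ_r = 0.966.
Minimum at m = 0: t = λ / (4 n cos θ_r) = 601 / (4 × 2.58 × 0.966) = 60.3 nm.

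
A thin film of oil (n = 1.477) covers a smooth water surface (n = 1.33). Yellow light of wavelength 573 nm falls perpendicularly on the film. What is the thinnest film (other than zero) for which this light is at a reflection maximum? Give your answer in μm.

Ray reflecting at the top interface goes from n = 1.0 toward n = 1.477: a half-wave phase shift.
Bottom surface (1.477 → 1.33): reflection off a lower-index medium gives no phase shift.
Exactly one π shift → a net half-wave offset.
For strong reflection here: 2 n t = (m + ½) λ.
Minimum at m = 0: t = λ / (4 n) = 573 / (4 × 1.477) = 97.0 nm.

0.0970 μm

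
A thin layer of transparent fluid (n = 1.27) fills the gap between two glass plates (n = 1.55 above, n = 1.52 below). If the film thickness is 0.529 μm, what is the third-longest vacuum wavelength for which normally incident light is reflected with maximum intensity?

At the upper boundary (n = 1.55 to n = 1.27) the reflected ray undergoes no phase shift.
Bottom surface (1.27 → 1.52): reflection off a higher-index medium gives a half-wave phase shift.
The two reflections differ by half a wavelength.
With one net inversion, constructive interference in reflection requires 2 n t = (m + ½) λ.
λ = 2 n t / (m + ½). The third-longest wavelength is m = 2: λ = 2 × 1.27 × 529 / 2.50 = 537 nm.

537 nm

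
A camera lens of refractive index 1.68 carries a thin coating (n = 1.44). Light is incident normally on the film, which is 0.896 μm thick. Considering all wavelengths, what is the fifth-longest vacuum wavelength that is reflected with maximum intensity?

Top surface (1.0 → 1.44): reflection off a higher-index medium gives a half-wave phase shift.
At the lower boundary (n = 1.44 to n = 1.68) the reflected ray undergoes a half-wave phase shift.
Zero or two π shifts → no net half-wave offset.
So the condition for constructive reflection is 2 n t = m λ.
λ = 2 n t / m. The fifth-longest wavelength is m = 5: λ = 2 × 1.44 × 896 / 5.00 = 516 nm.

516 nm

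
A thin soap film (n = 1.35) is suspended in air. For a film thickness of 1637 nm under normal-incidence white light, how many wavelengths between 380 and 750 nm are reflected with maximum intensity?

At the upper boundary (n = 1.0 to n = 1.35) the reflected ray undergoes a half-wave phase shift.
Ray reflecting at the bottom interface goes from n = 1.35 toward n = 1.0: no phase shift.
Net: one phase inversion between the two reflected rays.
For strong reflection here: 2 n t = (m + ½) λ.
λ = 2 n t / (m + ½) = 4420 / (m + ½) nm.
m=5: 804 nm (IR); m=6: 680 nm (visible); m=7: 589 nm (visible); m=8: 520 nm (visible); m=9: 465 nm (visible); m=10: 421 nm (visible); m=11: 384 nm (visible); m=12: 354 nm (UV).

6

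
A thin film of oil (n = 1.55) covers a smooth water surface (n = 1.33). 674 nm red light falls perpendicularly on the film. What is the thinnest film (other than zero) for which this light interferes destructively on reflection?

217 nm

Top surface (1.0 → 1.55): reflection off a higher-index medium gives a half-wave phase shift.
At the lower boundary (n = 1.55 to n = 1.33) the reflected ray undergoes no phase shift.
Exactly one π shift → a net half-wave offset.
With one net inversion, destructive interference in reflection requires 2 n t = m λ.
Minimum nonzero at m = 1: t = λ / (2 n) = 674 / (2 × 1.55) = 217 nm.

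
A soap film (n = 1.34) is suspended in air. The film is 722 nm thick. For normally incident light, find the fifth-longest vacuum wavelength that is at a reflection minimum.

387 nm

At the upper boundary (n = 1.0 to n = 1.34) the reflected ray undergoes a half-wave phase shift.
Ray reflecting at the bottom interface goes from n = 1.34 toward n = 1.0: no phase shift.
The two reflections differ by half a wavelength.
For minimum reflection here: 2 n t = m λ.
λ = 2 n t / m. The fifth-longest wavelength is m = 5: λ = 2 × 1.34 × 722 / 5.00 = 387 nm.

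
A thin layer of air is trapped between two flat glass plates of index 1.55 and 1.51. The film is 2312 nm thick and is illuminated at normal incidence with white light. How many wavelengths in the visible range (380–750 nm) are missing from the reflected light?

Ray reflecting at the top interface goes from n = 1.55 toward n = 1.0: no phase shift.
At the lower boundary (n = 1.0 to n = 1.51) the reflected ray undergoes a half-wave phase shift.
The two reflections differ by half a wavelength.
With one net inversion, destructive interference in reflection requires 2 n t = m λ.
λ = 2 n t / m = 4624 / m nm.
m=6: 771 nm (IR); m=7: 661 nm (visible); m=8: 578 nm (visible); m=9: 514 nm (visible); m=10: 462 nm (visible); m=11: 420 nm (visible); m=12: 385 nm (visible); m=13: 356 nm (UV).

6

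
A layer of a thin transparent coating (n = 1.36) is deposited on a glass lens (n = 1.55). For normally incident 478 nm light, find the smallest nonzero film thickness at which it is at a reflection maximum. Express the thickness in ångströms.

Ray reflecting at the top interface goes from n = 1.0 toward n = 1.36: a half-wave phase shift.
Bottom surface (1.36 → 1.55): reflection off a higher-index medium gives a half-wave phase shift.
The two reflections carry the same phase change, so no net offset.
So the condition for constructive reflection is 2 n t = m λ.
Minimum nonzero at m = 1: t = λ / (2 n) = 478 / (2 × 1.36) = 176 nm.

1757 Å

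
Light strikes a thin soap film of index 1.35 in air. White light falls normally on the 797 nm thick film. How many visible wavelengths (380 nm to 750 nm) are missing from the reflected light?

3

Top surface (1.0 → 1.35): reflection off a higher-index medium gives a half-wave phase shift.
At the lower boundary (n = 1.35 to n = 1.0) the reflected ray undergoes no phase shift.
The two reflections differ by half a wavelength.
For dark reflection here: 2 n t = m λ.
λ = 2 n t / m = 2152 / m nm.
m=2: 1076 nm (IR); m=3: 717 nm (visible); m=4: 538 nm (visible); m=5: 430 nm (visible); m=6: 359 nm (UV).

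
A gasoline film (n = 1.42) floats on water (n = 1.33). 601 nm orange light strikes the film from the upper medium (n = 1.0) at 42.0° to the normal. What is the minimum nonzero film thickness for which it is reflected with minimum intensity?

240 nm

Ray reflecting at the top interface goes from n = 1.0 toward n = 1.42: a half-wave phase shift.
Bottom surface (1.42 → 1.33): reflection off a lower-index medium gives no phase shift.
The two reflections differ by half a wavelength.
With one net inversion, destructive interference in reflection requires 2 n t cos θ_r = m λ.
Snell's law: 1.0 sin 42.0° = 1.42 sin θ_r → sin θ_r = 0.471, cos θ_r = 0.882.
Minimum nonzero at m = 1: t = λ / (2 n cos θ_r) = 601 / (2 × 1.42 × 0.882) = 240 nm.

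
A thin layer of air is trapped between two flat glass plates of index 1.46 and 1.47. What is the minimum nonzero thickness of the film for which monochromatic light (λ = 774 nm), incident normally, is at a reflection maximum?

194 nm

At the upper boundary (n = 1.46 to n = 1.0) the reflected ray undergoes no phase shift.
Ray reflecting at the bottom interface goes from n = 1.0 toward n = 1.47: a half-wave phase shift.
The two reflections differ by half a wavelength.
For bright reflection here: 2 n t = (m + ½) λ.
Minimum at m = 0: t = λ / (4 n) = 774 / (4 × 1.0) = 194 nm.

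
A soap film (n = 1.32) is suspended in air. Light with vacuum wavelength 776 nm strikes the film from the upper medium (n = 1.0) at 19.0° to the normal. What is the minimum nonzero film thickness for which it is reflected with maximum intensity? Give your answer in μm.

0.152 μm

At the upper boundary (n = 1.0 to n = 1.32) the reflected ray undergoes a half-wave phase shift.
At the lower boundary (n = 1.32 to n = 1.0) the reflected ray undergoes no phase shift.
The two reflections differ by half a wavelength.
So the condition for constructive reflection is 2 n t cos θ_r = (m + ½) λ.
Snell's law: 1.0 sin 19.0° = 1.32 sin θ_r → sin θ_r = 0.247, cos θ_r = 0.969.
Minimum at m = 0: t = λ / (4 n cos θ_r) = 776 / (4 × 1.32 × 0.969) = 152 nm.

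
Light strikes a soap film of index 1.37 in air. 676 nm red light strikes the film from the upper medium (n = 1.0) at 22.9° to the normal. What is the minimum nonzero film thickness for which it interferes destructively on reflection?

Ray reflecting at the top interface goes from n = 1.0 toward n = 1.37: a half-wave phase shift.
At the lower boundary (n = 1.37 to n = 1.0) the reflected ray undergoes no phase shift.
Exactly one π shift → a net half-wave offset.
With one net inversion, destructive interference in reflection requires 2 n t cos θ_r = m λ.
Snell's law: 1.0 sin 22.9° = 1.37 sin θ_r → sin θ_r = 0.284, cos θ_r = 0.959.
Minimum nonzero at m = 1: t = λ / (2 n cos θ_r) = 676 / (2 × 1.37 × 0.959) = 257 nm.

257 nm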